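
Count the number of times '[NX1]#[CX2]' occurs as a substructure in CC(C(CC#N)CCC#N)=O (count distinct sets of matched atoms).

2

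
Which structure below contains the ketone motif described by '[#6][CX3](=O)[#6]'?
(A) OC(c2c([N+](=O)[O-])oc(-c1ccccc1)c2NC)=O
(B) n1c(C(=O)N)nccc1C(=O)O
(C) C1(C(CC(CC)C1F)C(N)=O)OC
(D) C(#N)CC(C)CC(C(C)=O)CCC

D

[#6][CX3](=O)[#6] describes a carbonyl carbon (no H) flanked by two carbons (a ketone).
(A) has a carboxylic acid group (-C(=O)OH) but one neighbour of the carbonyl carbon is O, not C.
(B) has a carboxylic acid group (-C(=O)OH) but one neighbour of the carbonyl carbon is O, not C.
(C) has a primary amide (-C(=O)NH2) but one neighbour of the carbonyl carbon is N, not C.
(D) contains an acetyl/ketone group (-C(=O)CH3), which satisfies every atom and bond constraint.
So the answer is (D).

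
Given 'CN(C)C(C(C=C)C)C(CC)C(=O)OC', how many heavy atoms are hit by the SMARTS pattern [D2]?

3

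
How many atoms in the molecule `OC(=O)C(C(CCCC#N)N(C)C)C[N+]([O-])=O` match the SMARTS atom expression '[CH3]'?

2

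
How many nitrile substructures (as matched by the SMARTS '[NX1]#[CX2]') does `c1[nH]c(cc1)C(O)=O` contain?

0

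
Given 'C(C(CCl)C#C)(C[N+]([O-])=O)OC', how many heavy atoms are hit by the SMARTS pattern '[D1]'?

5

Check the 12 heavy atoms by environment: 3× C (D2) → no; 2× C (D3) → no; 1× Cl (D1) → match; 2× C (D1) → match; 1× N (charge +1, D3) → no; 1× O (charge -1, D1) → match; 1× O (D1) → match; 1× O (D2) → no.
Summing the matching environments: 1 + 2 + 1 + 1 = 5 matching atoms.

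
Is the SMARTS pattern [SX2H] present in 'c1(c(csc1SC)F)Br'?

No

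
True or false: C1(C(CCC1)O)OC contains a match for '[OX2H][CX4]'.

The pattern [OX2H][CX4] describes a hydroxyl oxygen bound to an sp3 (X4) carbon — an aliphatic alcohol.
The molecule carries a hydroxyl group (-OH), whose atoms satisfy every constraint of the query, so the pattern matches.

True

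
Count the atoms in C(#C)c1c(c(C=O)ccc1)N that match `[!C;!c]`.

2

The query [!C;!c] means: neither aliphatic nor aromatic carbon — same as [!#6].
Check the 11 heavy atoms by environment: 6× c (aromatic) → no; 1× N → match; 3× C → no; 1× O → match.
Summing the matching environments: 1 + 1 = 2 matching atoms.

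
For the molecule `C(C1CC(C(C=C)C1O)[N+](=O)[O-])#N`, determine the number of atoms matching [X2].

2

The query [X2] means: any atom with exactly two total connections (bonds + H).
Check the 13 heavy atoms by environment: 5× C (X4) → no; 1× C (X2) → match; 1× N (X1) → no; 1× N (charge +1, X3) → no; 1× O (charge -1, X1) → no; 1× O (X1) → no; 1× O (X2) → match; 2× C (X3) → no.
Summing the matching environments: 1 + 1 = 2 matching atoms.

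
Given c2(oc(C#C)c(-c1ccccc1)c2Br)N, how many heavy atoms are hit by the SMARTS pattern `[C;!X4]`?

The query [C;!X4] means: aliphatic carbon that does not have four total connections.
Check the 15 heavy atoms by environment: 1× o (aromatic, X2) → no; 10× c (aromatic, X3) → no; 2× C (X2) → match; 1× Br (X1) → no; 1× N (X3) → no.
That gives 2 matching atoms.

2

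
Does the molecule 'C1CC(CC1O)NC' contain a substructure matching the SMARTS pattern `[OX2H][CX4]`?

Yes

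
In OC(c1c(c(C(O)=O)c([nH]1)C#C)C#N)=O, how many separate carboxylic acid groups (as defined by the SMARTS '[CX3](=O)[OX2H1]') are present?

2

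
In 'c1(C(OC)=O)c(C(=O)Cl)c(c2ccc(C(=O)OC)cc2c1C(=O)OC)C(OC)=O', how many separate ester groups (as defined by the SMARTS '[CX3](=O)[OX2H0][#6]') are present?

[CX3](=O)[OX2H0][#6] is the SMARTS for an ester: a carbonyl carbon bonded to an oxygen that is itself bonded to carbon (no H on that O).
The molecule carries 4 separate instances of a methyl-ester group (-C(=O)OCH3) meeting every constraint; each maps to a distinct set of atoms, giving 4 matches.

4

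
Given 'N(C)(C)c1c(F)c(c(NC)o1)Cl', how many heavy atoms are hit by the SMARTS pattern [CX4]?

The query [CX4] means: C with X4: aliphatic carbon with exactly 4 total connections (bonds + H).
Check the 12 heavy atoms by environment: 1× o (aromatic, X2) → no; 4× c (aromatic, X3) → no; 2× N (X3) → no; 3× C (X4) → match; 1× F (X1) → no; 1× Cl (X1) → no.
That gives 3 matching atoms.

3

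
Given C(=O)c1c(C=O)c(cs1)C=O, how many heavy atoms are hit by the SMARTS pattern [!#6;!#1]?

4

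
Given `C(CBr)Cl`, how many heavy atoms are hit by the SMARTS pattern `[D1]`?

2

Check the 4 heavy atoms by environment: 2× C (D2) → no; 1× Cl (D1) → match; 1× Br (D1) → match.
Summing the matching environments: 1 + 1 = 2 matching atoms.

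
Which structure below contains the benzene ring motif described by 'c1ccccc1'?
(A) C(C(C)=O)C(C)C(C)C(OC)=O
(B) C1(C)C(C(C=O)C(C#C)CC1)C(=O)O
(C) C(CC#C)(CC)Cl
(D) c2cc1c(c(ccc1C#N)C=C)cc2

D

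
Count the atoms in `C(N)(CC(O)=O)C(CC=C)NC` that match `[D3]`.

The query [D3] means: atom with exactly three heavy-atom neighbours.
Check the 12 heavy atoms by environment: 3× C (D2) → no; 3× C (D3) → match; 2× C (D1) → no; 1× N (D2) → no; 1× N (D1) → no; 2× O (D1) → no.
That gives 3 matching atoms.

3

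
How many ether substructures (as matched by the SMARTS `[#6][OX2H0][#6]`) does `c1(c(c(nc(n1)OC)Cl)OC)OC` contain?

3

[#6][OX2H0][#6] is the SMARTS for an ether: an aliphatic oxygen bridging two carbons with no H on the oxygen.
The molecule carries 3 separate instances of a methoxy ether (-OCH3) meeting every constraint; each maps to a distinct set of atoms, giving 3 matches.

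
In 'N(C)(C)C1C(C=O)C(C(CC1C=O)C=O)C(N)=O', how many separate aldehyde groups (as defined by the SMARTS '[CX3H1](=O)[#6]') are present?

3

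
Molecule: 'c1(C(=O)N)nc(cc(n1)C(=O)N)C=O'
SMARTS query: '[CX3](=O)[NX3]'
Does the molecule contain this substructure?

The pattern [CX3](=O)[NX3] describes a carbonyl carbon bonded to a trivalent nitrogen — an amide.
The molecule carries a primary amide (-C(=O)NH2), whose atoms satisfy every constraint of the query, so the pattern matches.

Yes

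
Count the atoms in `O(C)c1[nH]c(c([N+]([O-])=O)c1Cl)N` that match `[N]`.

The query [N] means: uppercase N matches aliphatic (non-aromatic) nitrogen only.
Check the 12 heavy atoms by environment: 1× n (aromatic) → no; 4× c (aromatic) → no; 2× O → no; 1× C → no; 1× Cl → no; 1× N → match; 1× N (charge +1) → match; 1× O (charge -1) → no.
Summing the matching environments: 1 + 1 = 2 matching atoms.

2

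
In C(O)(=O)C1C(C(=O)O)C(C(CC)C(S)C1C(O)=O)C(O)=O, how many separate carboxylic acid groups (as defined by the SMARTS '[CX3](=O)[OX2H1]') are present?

4

[CX3](=O)[OX2H1] is the SMARTS for a carboxylic acid: an sp2 carbon double-bonded to O and single-bonded to an -OH oxygen.
The molecule carries 4 separate instances of a carboxylic acid group (-C(=O)OH) meeting every constraint; each maps to a distinct set of atoms, giving 4 matches.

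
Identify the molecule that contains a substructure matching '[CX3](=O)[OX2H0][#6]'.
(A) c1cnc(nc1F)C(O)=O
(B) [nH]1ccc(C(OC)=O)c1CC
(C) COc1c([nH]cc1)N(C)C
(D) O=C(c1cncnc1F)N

B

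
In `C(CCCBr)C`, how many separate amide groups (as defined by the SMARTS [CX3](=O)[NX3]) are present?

0

[CX3](=O)[NX3] is the SMARTS for an amide: a carbonyl carbon bonded to a trivalent nitrogen.
No fragment in the molecule satisfies every constraint, giving 0 matches.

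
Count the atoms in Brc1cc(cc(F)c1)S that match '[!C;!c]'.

The query [!C;!c] means: neither aliphatic nor aromatic carbon — same as [!#6].
Check the 9 heavy atoms by environment: 6× c (aromatic) → no; 1× S → match; 1× F → match; 1× Br → match.
Summing the matching environments: 1 + 1 + 1 = 3 matching atoms.

3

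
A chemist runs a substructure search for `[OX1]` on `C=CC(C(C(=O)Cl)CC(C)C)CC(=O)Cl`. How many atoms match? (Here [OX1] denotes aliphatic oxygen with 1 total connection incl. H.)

Check the 15 heavy atoms by environment: 7× C (X4) → no; 4× C (X3) → no; 2× O (X1) → match; 2× Cl (X1) → no.
That gives 2 matching atoms.

2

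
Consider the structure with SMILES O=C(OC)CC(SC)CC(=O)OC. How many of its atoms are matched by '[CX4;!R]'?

6

The query [CX4;!R] means: aliphatic carbon with four total connections, not in a ring.
Check the 13 heavy atoms by environment: 6× C (X4, acyclic) → match; 2× C (X3, acyclic) → no; 2× O (X1, acyclic) → no; 2× O (X2, acyclic) → no; 1× S (X2, acyclic) → no.
That gives 6 matching atoms.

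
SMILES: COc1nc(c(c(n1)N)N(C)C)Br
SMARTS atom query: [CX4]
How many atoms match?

3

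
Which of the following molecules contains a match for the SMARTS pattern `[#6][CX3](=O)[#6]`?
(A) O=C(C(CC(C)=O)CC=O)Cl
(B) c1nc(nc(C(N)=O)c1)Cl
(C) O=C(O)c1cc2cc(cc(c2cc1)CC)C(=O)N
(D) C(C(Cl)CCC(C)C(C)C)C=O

[#6][CX3](=O)[#6] describes a carbonyl carbon (no H) flanked by two carbons (a ketone).
(A) contains an acetyl/ketone group (-C(=O)CH3), which satisfies every atom and bond constraint.
(B) has a primary amide (-C(=O)NH2) but one neighbour of the carbonyl carbon is N, not C.
(C) has a carboxylic acid group (-C(=O)OH) but one neighbour of the carbonyl carbon is O, not C.
(D) has an aldehyde (-CHO) but the carbonyl carbon has H1, so it is not flanked by two carbons.
So the answer is (A).

A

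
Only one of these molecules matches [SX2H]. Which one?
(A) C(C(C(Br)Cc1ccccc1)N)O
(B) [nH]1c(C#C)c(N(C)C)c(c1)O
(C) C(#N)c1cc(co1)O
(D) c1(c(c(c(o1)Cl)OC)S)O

D

[SX2H] describes an aliphatic sulfur with two connections, one being H (a thiol).
(A) has a hydroxyl group (-OH) but it is an -OH, not an -SH.
(B) has a hydroxyl group (-OH) but it is an -OH, not an -SH.
(C) has a hydroxyl group (-OH) but it is an -OH, not an -SH.
(D) contains a thiol (-SH), which satisfies every atom and bond constraint.
So the answer is (D).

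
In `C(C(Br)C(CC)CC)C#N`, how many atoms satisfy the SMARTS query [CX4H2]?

Check the 10 heavy atoms by environment: 2× C (H3, X4) → no; 3× C (H2, X4) → match; 2× C (H1, X4) → no; 1× C (H0, X2) → no; 1× N (H0, X1) → no; 1× Br (H0, X1) → no.
That gives 3 matching atoms.

3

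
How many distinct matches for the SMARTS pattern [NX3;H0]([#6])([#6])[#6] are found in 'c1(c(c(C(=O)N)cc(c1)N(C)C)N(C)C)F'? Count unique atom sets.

2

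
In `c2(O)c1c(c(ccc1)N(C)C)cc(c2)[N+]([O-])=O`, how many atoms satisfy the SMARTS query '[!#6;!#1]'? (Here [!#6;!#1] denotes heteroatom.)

5

The query [!#6;!#1] means: not carbon and not hydrogen — any heteroatom.
Check the 17 heavy atoms by environment: 10× c (aromatic) → no; 1× N (charge +1) → match; 1× O (charge -1) → match; 2× O → match; 1× N → match; 2× C → no.
Summing the matching environments: 1 + 1 + 2 + 1 = 5 matching atoms.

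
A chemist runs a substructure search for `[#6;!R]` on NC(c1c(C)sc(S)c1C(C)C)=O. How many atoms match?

5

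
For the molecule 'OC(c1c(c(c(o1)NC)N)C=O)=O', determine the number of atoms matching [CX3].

2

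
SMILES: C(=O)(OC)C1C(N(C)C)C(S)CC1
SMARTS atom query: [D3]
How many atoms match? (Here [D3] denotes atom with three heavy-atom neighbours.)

Check the 13 heavy atoms by environment: 2× C (D2) → no; 4× C (D3) → match; 1× S (D1) → no; 1× N (D3) → match; 3× C (D1) → no; 1× O (D1) → no; 1× O (D2) → no.
Summing the matching environments: 4 + 1 = 5 matching atoms.

5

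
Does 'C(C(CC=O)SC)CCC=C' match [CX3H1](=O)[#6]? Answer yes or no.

Yes

The pattern [CX3H1](=O)[#6] describes an sp2 carbon with one H, double-bonded to O and single-bonded to carbon — an aldehyde.
The molecule carries an aldehyde (-CHO), whose atoms satisfy every constraint of the query, so the pattern matches.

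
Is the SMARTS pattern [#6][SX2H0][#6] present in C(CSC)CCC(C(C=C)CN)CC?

Yes

The pattern [#6][SX2H0][#6] describes an aliphatic sulfur bridging two carbons with no H on the sulfur — a thioether.
The molecule carries a methylthio ether (-SCH3), whose atoms satisfy every constraint of the query, so the pattern matches.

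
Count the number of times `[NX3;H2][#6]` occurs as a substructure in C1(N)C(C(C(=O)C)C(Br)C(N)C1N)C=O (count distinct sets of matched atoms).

3

[NX3;H2][#6] is the SMARTS for a primary amine: a trivalent nitrogen with two H attached to carbon.
The molecule carries 3 separate instances of a primary amino group (-NH2) meeting every constraint; each maps to a distinct set of atoms, giving 3 matches.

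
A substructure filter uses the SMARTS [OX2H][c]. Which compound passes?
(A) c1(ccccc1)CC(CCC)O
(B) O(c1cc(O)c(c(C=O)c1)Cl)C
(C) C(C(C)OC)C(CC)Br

B

[OX2H][c] describes a hydroxyl oxygen attached to an aromatic carbon (a phenol).
(A) has a hydroxyl group (-OH) but the -OH is on an aliphatic carbon, not an aromatic c.
(B) contains a hydroxyl group (-OH), which satisfies every atom and bond constraint.
(C) has a methoxy ether (-OCH3) but the oxygen has H0, not H1.
So the answer is (B).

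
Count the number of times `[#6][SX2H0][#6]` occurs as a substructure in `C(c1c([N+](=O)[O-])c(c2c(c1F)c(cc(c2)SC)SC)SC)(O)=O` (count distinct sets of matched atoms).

3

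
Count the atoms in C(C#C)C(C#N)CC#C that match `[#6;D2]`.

5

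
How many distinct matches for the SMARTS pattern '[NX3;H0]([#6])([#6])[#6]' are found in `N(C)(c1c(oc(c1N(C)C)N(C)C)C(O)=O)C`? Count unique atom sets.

3

[NX3;H0]([#6])([#6])[#6] is the SMARTS for a tertiary amine: a trivalent nitrogen with no H, bonded to three carbons.
The molecule carries 3 separate instances of a dimethylamino group (-N(CH3)2) meeting every constraint; each maps to a distinct set of atoms, giving 3 matches.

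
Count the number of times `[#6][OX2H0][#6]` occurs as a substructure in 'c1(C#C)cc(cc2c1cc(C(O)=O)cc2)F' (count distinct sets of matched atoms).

[#6][OX2H0][#6] is the SMARTS for an ether: an aliphatic oxygen bridging two carbons with no H on the oxygen.
The molecule has a carboxylic acid group (-C(=O)OH), but the -OH oxygen has H1; the =O is OX1, not OX2; nothing else fits, so there are 0 matches.

0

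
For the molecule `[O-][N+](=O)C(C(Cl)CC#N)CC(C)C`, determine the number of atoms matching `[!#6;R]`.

0

The query [!#6;R] means: non-carbon atom that is part of a ring.
Check the 13 heavy atoms by environment: 8× C (acyclic) → no; 1× Cl (acyclic) → no; 1× N (acyclic) → no; 1× N (charge +1, acyclic) → no; 1× O (charge -1, acyclic) → no; 1× O (acyclic) → no.
No environment satisfies the query, so 0 matching atoms.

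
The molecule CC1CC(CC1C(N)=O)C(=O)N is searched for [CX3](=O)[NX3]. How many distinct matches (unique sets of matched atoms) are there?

2

[CX3](=O)[NX3] is the SMARTS for an amide: a carbonyl carbon bonded to a trivalent nitrogen.
The molecule carries 2 separate instances of a primary amide (-C(=O)NH2) meeting every constraint; each maps to a distinct set of atoms, giving 2 matches.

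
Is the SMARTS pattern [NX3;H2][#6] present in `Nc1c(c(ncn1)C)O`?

The pattern [NX3;H2][#6] describes a trivalent nitrogen with two H attached to carbon — a primary amine.
The molecule carries a primary amino group (-NH2), whose atoms satisfy every constraint of the query, so the pattern matches.

Yes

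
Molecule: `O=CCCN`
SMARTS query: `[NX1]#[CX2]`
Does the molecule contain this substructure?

No

The pattern [NX1]#[CX2] describes a nitrogen triple-bonded to a two-connected carbon — a nitrile.
The closest candidate here is a primary amino group (-NH2), but the nitrogen is NX3 (three connections), not NX1 triple-bonded. No other fragment satisfies the full query, so there is no match.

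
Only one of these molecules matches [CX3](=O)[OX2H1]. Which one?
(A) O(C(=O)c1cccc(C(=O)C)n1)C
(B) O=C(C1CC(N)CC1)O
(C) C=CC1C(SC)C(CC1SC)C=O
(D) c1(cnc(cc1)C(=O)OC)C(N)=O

B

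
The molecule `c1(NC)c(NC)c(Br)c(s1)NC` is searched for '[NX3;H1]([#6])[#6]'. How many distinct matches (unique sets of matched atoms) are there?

[NX3;H1]([#6])[#6] is the SMARTS for a secondary amine: a trivalent nitrogen with one H, bonded to two carbons.
The molecule carries 3 separate instances of an N-methylamino group (-NHCH3) meeting every constraint; each maps to a distinct set of atoms, giving 3 matches.

3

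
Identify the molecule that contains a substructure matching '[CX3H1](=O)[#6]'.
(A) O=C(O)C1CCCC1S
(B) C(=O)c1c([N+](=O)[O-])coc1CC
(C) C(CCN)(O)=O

[CX3H1](=O)[#6] describes an sp2 carbon with one H, double-bonded to O and single-bonded to carbon (an aldehyde).
(A) has a carboxylic acid group (-C(=O)OH) but the carbonyl carbon has H0 and is bonded to O, not H1.
(B) contains an aldehyde (-CHO), which satisfies every atom and bond constraint.
(C) has a carboxylic acid group (-C(=O)OH) but the carbonyl carbon has H0 and is bonded to O, not H1.
So the answer is (B).

B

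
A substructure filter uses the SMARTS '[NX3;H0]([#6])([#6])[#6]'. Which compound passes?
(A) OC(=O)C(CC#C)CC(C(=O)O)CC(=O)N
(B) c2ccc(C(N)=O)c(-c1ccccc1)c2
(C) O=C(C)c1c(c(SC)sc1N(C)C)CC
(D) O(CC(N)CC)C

[NX3;H0]([#6])([#6])[#6] describes a trivalent nitrogen with no H, bonded to three carbons (a tertiary amine).
(A) has a primary amide (-C(=O)NH2) but the amide nitrogen has H2 and only one carbon neighbour.
(B) has a primary amide (-C(=O)NH2) but the amide nitrogen has H2 and only one carbon neighbour.
(C) contains a dimethylamino group (-N(CH3)2), which satisfies every atom and bond constraint.
(D) has a primary amino group (-NH2) but the nitrogen has H2, not H0 with three carbons.
So the answer is (C).

C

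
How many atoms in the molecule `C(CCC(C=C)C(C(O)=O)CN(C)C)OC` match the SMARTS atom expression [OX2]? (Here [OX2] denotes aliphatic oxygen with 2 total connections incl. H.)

Check the 16 heavy atoms by environment: 9× C (X4) → no; 1× N (X3) → no; 3× C (X3) → no; 1× O (X1) → no; 2× O (X2) → match.
That gives 2 matching atoms.

2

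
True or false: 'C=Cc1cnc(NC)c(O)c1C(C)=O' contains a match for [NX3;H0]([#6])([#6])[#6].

False

The pattern [NX3;H0]([#6])([#6])[#6] describes a trivalent nitrogen with no H, bonded to three carbons — a tertiary amine.
The closest candidate here is an N-methylamino group (-NHCH3), but the nitrogen still has one H (H1), not H0. No other fragment satisfies the full query, so there is no match.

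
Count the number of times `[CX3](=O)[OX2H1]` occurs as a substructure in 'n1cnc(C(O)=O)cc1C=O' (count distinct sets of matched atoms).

[CX3](=O)[OX2H1] is the SMARTS for a carboxylic acid: an sp2 carbon double-bonded to O and single-bonded to an -OH oxygen.
Exactly one fragment in the molecule meets all constraints, giving 1 match.

1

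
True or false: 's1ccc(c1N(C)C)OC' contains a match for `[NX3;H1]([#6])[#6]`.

False

The pattern [NX3;H1]([#6])[#6] describes a trivalent nitrogen with one H, bonded to two carbons — a secondary amine.
The closest candidate here is a dimethylamino group (-N(CH3)2), but the nitrogen has H0, not H1. No other fragment satisfies the full query, so there is no match.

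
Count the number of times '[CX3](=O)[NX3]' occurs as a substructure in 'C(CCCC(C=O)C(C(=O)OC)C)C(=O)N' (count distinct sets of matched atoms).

1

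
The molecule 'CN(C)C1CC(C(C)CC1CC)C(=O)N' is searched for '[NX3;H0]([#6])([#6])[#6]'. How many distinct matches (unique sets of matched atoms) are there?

1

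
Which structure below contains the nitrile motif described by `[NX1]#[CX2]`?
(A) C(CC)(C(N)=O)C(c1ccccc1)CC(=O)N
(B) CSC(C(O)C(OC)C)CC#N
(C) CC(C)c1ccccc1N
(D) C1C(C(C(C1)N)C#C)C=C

[NX1]#[CX2] describes a nitrogen triple-bonded to a two-connected carbon (a nitrile).
(A) has a primary amide (-C(=O)NH2) but the nitrogen is NX3, not NX1.
(B) contains a nitrile (-C#N), which satisfies every atom and bond constraint.
(C) has a primary amino group (-NH2) but the nitrogen is NX3 (three connections), not NX1 triple-bonded.
(D) has a primary amino group (-NH2) but the nitrogen is NX3 (three connections), not NX1 triple-bonded.
So the answer is (B).

B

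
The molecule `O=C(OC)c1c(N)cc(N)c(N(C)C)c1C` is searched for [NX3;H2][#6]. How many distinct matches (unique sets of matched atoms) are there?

[NX3;H2][#6] is the SMARTS for a primary amine: a trivalent nitrogen with two H attached to carbon.
The molecule carries 2 separate instances of a primary amino group (-NH2) meeting every constraint; each maps to a distinct set of atoms, giving 2 matches.

2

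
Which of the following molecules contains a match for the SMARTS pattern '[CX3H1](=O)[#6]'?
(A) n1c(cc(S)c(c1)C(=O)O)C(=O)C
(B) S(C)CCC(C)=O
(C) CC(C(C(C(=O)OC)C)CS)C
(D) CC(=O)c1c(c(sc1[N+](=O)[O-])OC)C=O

[CX3H1](=O)[#6] describes an sp2 carbon with one H, double-bonded to O and single-bonded to carbon (an aldehyde).
(A) has an acetyl/ketone group (-C(=O)CH3) but the carbonyl carbon has H0 (two carbon neighbours), not H1.
(B) has an acetyl/ketone group (-C(=O)CH3) but the carbonyl carbon has H0 (two carbon neighbours), not H1.
(C) has a methyl-ester group (-C(=O)OCH3) but the carbonyl carbon has H0, not H1.
(D) contains an aldehyde (-CHO), which satisfies every atom and bond constraint.
So the answer is (D).

D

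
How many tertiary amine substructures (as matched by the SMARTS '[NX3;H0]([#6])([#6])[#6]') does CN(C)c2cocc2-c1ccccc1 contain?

1

[NX3;H0]([#6])([#6])[#6] is the SMARTS for a tertiary amine: a trivalent nitrogen with no H, bonded to three carbons.
Exactly one fragment in the molecule meets all constraints, giving 1 match.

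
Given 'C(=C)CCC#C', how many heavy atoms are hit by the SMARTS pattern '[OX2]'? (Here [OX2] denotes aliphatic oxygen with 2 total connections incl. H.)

0

The query [OX2] means: aliphatic oxygen with two total connections — ether, hydroxyl, or ester single-bond O.
Check the 6 heavy atoms by environment: 2× C (X4) → no; 2× C (X2) → no; 2× C (X3) → no.
No environment satisfies the query, so 0 matching atoms.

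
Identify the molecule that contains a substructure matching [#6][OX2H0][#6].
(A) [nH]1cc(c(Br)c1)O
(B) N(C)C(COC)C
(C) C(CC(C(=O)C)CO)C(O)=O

B

[#6][OX2H0][#6] describes an aliphatic oxygen bridging two carbons with no H on the oxygen (an ether).
(A) has a hydroxyl group (-OH) but the oxygen has H1, not H0 bridging two carbons.
(B) contains a methoxy ether (-OCH3), which satisfies every atom and bond constraint.
(C) has a hydroxyl group (-OH) but the oxygen has H1, not H0 bridging two carbons.
So the answer is (B).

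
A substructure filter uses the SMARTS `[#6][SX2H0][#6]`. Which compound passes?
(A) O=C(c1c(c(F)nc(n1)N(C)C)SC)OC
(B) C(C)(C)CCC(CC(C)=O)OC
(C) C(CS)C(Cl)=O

A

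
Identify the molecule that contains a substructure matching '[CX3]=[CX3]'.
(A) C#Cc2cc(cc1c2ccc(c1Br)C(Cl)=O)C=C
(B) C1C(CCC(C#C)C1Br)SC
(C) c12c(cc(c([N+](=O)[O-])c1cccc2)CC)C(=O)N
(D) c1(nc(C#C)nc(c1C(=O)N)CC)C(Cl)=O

[CX3]=[CX3] describes a non-aromatic C=C double bond between two sp2 carbons (an alkene).
(A) contains a vinyl group (-CH=CH2), which satisfies every atom and bond constraint.
(B) has an ethynyl group (-C#CH) but the C-C bond is a triple bond, not a double bond.
(C) has an ethyl group (-CH2CH3) but its C-C bond is a single bond between CX4 carbons, not CX3=CX3.
(D) has an ethynyl group (-C#CH) but the C-C bond is a triple bond, not a double bond.
So the answer is (A).

A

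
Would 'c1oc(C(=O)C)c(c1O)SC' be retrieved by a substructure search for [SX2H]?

The pattern [SX2H] describes an aliphatic sulfur with two connections, one being H — a thiol.
The closest candidate here is a hydroxyl group (-OH), but it is an -OH, not an -SH. No other fragment satisfies the full query, so there is no match.

No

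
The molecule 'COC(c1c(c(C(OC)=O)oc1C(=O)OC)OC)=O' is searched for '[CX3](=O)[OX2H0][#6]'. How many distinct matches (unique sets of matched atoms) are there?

3

[CX3](=O)[OX2H0][#6] is the SMARTS for an ester: a carbonyl carbon bonded to an oxygen that is itself bonded to carbon (no H on that O).
The molecule carries 3 separate instances of a methyl-ester group (-C(=O)OCH3) meeting every constraint; each maps to a distinct set of atoms, giving 3 matches.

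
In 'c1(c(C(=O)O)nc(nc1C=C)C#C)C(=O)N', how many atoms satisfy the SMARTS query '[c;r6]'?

The query [c;r6] means: aromatic carbon that belongs to a six-membered ring.
Check the 16 heavy atoms by environment: 2× n (aromatic, in 6-ring) → no; 4× c (aromatic, in 6-ring) → match; 6× C (acyclic) → no; 3× O (acyclic) → no; 1× N (acyclic) → no.
That gives 4 matching atoms.

4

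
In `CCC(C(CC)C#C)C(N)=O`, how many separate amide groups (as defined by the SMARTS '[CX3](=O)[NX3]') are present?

1

[CX3](=O)[NX3] is the SMARTS for an amide: a carbonyl carbon bonded to a trivalent nitrogen.
Exactly one fragment in the molecule meets all constraints, giving 1 match.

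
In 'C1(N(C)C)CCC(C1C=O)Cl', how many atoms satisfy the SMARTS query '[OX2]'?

0

The query [OX2] means: aliphatic oxygen with two total connections — ether, hydroxyl, or ester single-bond O.
Check the 11 heavy atoms by environment: 7× C (X4) → no; 1× N (X3) → no; 1× C (X3) → no; 1× O (X1) → no; 1× Cl (X1) → no.
No environment satisfies the query, so 0 matching atoms.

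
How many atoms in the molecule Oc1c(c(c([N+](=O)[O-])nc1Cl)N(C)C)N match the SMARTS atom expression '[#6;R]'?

The query [#6;R] means: carbon that is part of a ring.
Check the 15 heavy atoms by environment: 1× n (aromatic, in 6-ring) → no; 5× c (aromatic, in 6-ring) → match; 2× N (acyclic) → no; 2× C (acyclic) → no; 1× Cl (acyclic) → no; 2× O (acyclic) → no; 1× N (charge +1, acyclic) → no; 1× O (charge -1, acyclic) → no.
That gives 5 matching atoms.

5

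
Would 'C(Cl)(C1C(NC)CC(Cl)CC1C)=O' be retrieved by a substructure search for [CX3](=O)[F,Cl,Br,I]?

The pattern [CX3](=O)[F,Cl,Br,I] describes a carbonyl carbon bonded to a halogen — an acyl halide.
The molecule carries an acyl chloride (-C(=O)Cl), whose atoms satisfy every constraint of the query, so the pattern matches.

Yes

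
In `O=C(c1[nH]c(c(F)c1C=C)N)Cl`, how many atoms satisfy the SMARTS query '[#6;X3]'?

7

The query [#6;X3] means: any carbon (aromatic or not) with three total connections.
Check the 12 heavy atoms by environment: 1× n (aromatic, X3) → no; 4× c (aromatic, X3) → match; 3× C (X3) → match; 1× O (X1) → no; 1× Cl (X1) → no; 1× F (X1) → no; 1× N (X3) → no.
Summing the matching environments: 4 + 3 = 7 matching atoms.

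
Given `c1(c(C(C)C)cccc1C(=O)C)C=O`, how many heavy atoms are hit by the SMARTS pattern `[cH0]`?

Check the 14 heavy atoms by environment: 3× c (aromatic, H0) → match; 3× c (aromatic, H1) → no; 1× C (H0) → no; 2× O (H0) → no; 3× C (H3) → no; 2× C (H1) → no.
That gives 3 matching atoms.

3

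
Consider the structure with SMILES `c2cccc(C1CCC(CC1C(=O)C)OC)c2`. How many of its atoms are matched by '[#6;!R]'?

Check the 17 heavy atoms by environment: 6× C (in 6-ring) → no; 2× O (acyclic) → no; 3× C (acyclic) → match; 6× c (aromatic, in 6-ring) → no.
That gives 3 matching atoms.

3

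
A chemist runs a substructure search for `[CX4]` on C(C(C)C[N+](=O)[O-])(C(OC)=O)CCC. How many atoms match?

The query [CX4] means: C with X4: aliphatic carbon with exactly 4 total connections (bonds + H).
Check the 14 heavy atoms by environment: 8× C (X4) → match; 1× C (X3) → no; 2× O (X1) → no; 1× O (X2) → no; 1× N (charge +1, X3) → no; 1× O (charge -1, X1) → no.
That gives 8 matching atoms.

8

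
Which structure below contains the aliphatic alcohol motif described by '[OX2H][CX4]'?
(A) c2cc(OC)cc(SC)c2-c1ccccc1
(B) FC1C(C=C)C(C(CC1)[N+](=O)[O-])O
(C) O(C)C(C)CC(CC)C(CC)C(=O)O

B

[OX2H][CX4] describes a hydroxyl oxygen bound to an sp3 (X4) carbon (an aliphatic alcohol).
(A) has a methoxy ether (-OCH3) but the oxygen has H0 (ether), not H1.
(B) contains a hydroxyl group (-OH), which satisfies every atom and bond constraint.
(C) has a methoxy ether (-OCH3) but the oxygen has H0 (ether), not H1.
So the answer is (B).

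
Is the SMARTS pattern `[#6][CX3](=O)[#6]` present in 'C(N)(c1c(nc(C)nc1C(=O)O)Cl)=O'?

No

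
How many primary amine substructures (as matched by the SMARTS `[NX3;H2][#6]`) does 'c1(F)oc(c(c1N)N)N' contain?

3

[NX3;H2][#6] is the SMARTS for a primary amine: a trivalent nitrogen with two H attached to carbon.
The molecule carries 3 separate instances of a primary amino group (-NH2) meeting every constraint; each maps to a distinct set of atoms, giving 3 matches.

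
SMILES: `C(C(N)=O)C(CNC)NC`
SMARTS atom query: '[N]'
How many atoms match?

3

The query [N] means: uppercase N matches aliphatic (non-aromatic) nitrogen only.
Check the 10 heavy atoms by environment: 6× C → no; 3× N → match; 1× O → no.
That gives 3 matching atoms.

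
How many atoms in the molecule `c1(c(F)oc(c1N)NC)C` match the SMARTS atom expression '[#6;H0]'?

4

The query [#6;H0] means: any carbon with no attached hydrogen.
Check the 10 heavy atoms by environment: 1× o (aromatic, H0) → no; 4× c (aromatic, H0) → match; 1× F (H0) → no; 1× N (H1) → no; 2× C (H3) → no; 1× N (H2) → no.
That gives 4 matching atoms.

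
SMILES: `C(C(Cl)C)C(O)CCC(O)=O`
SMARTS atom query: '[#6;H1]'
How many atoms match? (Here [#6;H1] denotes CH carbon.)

The query [#6;H1] means: any carbon bearing exactly one hydrogen.
Check the 11 heavy atoms by environment: 1× C (H3) → no; 2× C (H1) → match; 3× C (H2) → no; 1× Cl (H0) → no; 1× C (H0) → no; 1× O (H0) → no; 2× O (H1) → no.
That gives 2 matching atoms.

2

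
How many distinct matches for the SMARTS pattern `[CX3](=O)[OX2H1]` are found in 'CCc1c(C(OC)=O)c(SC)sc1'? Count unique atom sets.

0

[CX3](=O)[OX2H1] is the SMARTS for a carboxylic acid: an sp2 carbon double-bonded to O and single-bonded to an -OH oxygen.
The molecule has a methyl-ester group (-C(=O)OCH3), but the singly-bonded O has no H (OX2H0, not OX2H1); nothing else fits, so there are 0 matches.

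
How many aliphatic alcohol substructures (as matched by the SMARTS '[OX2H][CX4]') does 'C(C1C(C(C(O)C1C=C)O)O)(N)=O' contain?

3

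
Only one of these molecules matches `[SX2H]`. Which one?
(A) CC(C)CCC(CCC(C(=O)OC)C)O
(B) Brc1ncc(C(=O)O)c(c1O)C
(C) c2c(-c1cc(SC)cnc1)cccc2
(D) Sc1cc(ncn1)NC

D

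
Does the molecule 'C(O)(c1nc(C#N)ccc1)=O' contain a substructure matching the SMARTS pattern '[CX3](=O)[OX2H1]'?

The pattern [CX3](=O)[OX2H1] describes an sp2 carbon double-bonded to O and single-bonded to an -OH oxygen — a carboxylic acid.
The molecule carries a carboxylic acid group (-C(=O)OH), whose atoms satisfy every constraint of the query, so the pattern matches.

Yes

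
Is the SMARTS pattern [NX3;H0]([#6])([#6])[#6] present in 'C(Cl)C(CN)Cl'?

No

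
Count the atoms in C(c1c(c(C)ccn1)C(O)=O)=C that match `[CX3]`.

The query [CX3] means: C with X3: aliphatic carbon with exactly 3 total connections.
Check the 12 heavy atoms by environment: 1× n (aromatic, X2) → no; 5× c (aromatic, X3) → no; 3× C (X3) → match; 1× O (X1) → no; 1× O (X2) → no; 1× C (X4) → no.
That gives 3 matching atoms.

3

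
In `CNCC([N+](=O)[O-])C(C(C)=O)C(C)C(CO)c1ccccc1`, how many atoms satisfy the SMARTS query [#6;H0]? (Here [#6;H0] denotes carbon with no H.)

Check the 22 heavy atoms by environment: 2× C (H2) → no; 4× C (H1) → no; 1× O (H1) → no; 1× N (charge +1, H0) → no; 1× O (charge -1, H0) → no; 2× O (H0) → no; 1× c (aromatic, H0) → match; 5× c (aromatic, H1) → no; 1× N (H1) → no; 3× C (H3) → no; 1× C (H0) → match.
Summing the matching environments: 1 + 1 = 2 matching atoms.

2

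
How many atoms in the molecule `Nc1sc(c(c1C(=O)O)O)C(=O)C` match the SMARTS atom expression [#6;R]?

4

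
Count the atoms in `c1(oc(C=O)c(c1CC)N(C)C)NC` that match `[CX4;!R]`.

Check the 14 heavy atoms by environment: 1× o (aromatic, X2, in 5-ring) → no; 4× c (aromatic, X3, in 5-ring) → no; 1× C (X3, acyclic) → no; 1× O (X1, acyclic) → no; 2× N (X3, acyclic) → no; 5× C (X4, acyclic) → match.
That gives 5 matching atoms.

5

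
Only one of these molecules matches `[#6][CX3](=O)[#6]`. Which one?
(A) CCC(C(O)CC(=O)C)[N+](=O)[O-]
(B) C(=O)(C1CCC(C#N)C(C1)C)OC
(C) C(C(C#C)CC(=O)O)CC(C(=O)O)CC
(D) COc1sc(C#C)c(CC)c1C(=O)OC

A

[#6][CX3](=O)[#6] describes a carbonyl carbon (no H) flanked by two carbons (a ketone).
(A) contains an acetyl/ketone group (-C(=O)CH3), which satisfies every atom and bond constraint.
(B) has a methyl-ester group (-C(=O)OCH3) but one neighbour of the carbonyl carbon is O, not C.
(C) has a carboxylic acid group (-C(=O)OH) but one neighbour of the carbonyl carbon is O, not C.
(D) has a methyl-ester group (-C(=O)OCH3) but one neighbour of the carbonyl carbon is O, not C.
So the answer is (A).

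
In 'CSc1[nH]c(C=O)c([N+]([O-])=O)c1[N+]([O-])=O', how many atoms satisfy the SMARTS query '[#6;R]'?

4

Check the 15 heavy atoms by environment: 1× n (aromatic, in 5-ring) → no; 4× c (aromatic, in 5-ring) → match; 1× S (acyclic) → no; 2× C (acyclic) → no; 3× O (acyclic) → no; 2× N (charge +1, acyclic) → no; 2× O (charge -1, acyclic) → no.
That gives 4 matching atoms.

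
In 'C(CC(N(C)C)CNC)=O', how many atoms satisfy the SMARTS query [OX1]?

1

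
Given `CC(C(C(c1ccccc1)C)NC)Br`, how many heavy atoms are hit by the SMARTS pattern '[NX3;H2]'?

0

Check the 14 heavy atoms by environment: 3× C (H3, X4) → no; 3× C (H1, X4) → no; 1× c (aromatic, H0, X3) → no; 5× c (aromatic, H1, X3) → no; 1× Br (H0, X1) → no; 1× N (H1, X3) → no.
No environment satisfies the query, so 0 matching atoms.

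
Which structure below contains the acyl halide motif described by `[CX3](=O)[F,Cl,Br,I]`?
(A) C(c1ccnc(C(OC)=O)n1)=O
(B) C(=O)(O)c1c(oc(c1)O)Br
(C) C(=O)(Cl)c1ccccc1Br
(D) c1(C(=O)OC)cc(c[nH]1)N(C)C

[CX3](=O)[F,Cl,Br,I] describes a carbonyl carbon bonded to a halogen (an acyl halide).
(A) has a methyl-ester group (-C(=O)OCH3) but the carbonyl is bonded to -O-C, not to a halogen.
(B) has a carboxylic acid group (-C(=O)OH) but the carbonyl is bonded to -OH, not to a halogen.
(C) contains an acyl chloride (-C(=O)Cl), which satisfies every atom and bond constraint.
(D) has a methyl-ester group (-C(=O)OCH3) but the carbonyl is bonded to -O-C, not to a halogen.
So the answer is (C).

C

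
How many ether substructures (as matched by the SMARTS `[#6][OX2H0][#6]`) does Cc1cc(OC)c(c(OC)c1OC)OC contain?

[#6][OX2H0][#6] is the SMARTS for an ether: an aliphatic oxygen bridging two carbons with no H on the oxygen.
The molecule carries 4 separate instances of a methoxy ether (-OCH3) meeting every constraint; each maps to a distinct set of atoms, giving 4 matches.

4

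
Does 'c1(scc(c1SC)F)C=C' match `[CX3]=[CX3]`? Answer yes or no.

The pattern [CX3]=[CX3] describes a non-aromatic C=C double bond between two sp2 carbons — an alkene.
The molecule carries a vinyl group (-CH=CH2), whose atoms satisfy every constraint of the query, so the pattern matches.

Yes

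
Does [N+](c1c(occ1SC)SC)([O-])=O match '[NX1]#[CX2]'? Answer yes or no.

The pattern [NX1]#[CX2] describes a nitrogen triple-bonded to a two-connected carbon — a nitrile.
The closest candidate here is a nitro group (-[N+](=O)[O-]), but there is no C#N triple bond. No other fragment satisfies the full query, so there is no match.

No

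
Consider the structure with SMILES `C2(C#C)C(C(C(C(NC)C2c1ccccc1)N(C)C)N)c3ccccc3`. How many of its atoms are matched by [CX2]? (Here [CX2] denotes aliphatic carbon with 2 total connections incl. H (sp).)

2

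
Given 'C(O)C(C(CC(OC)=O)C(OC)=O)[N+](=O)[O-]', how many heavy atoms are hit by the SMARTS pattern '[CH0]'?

2

The query [CH0] means: aliphatic carbon with no attached hydrogen.
Check the 16 heavy atoms by environment: 2× C (H2) → no; 2× C (H1) → no; 1× O (H1) → no; 2× C (H0) → match; 5× O (H0) → no; 2× C (H3) → no; 1× N (charge +1, H0) → no; 1× O (charge -1, H0) → no.
That gives 2 matching atoms.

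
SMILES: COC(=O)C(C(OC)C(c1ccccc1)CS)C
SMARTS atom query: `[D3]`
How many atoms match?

5

The query [D3] means: atom with exactly three heavy-atom neighbours.
Check the 18 heavy atoms by environment: 3× C (D1) → no; 4× C (D3) → match; 1× C (D2) → no; 1× O (D1) → no; 2× O (D2) → no; 1× c (aromatic, D3) → match; 5× c (aromatic, D2) → no; 1× S (D1) → no.
Summing the matching environments: 4 + 1 = 5 matching atoms.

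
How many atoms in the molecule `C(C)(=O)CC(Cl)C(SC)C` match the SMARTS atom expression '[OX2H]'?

The query [OX2H] means: aliphatic oxygen with two connections, one of which is H — an -OH oxygen.
Check the 10 heavy atoms by environment: 1× C (H2, X4) → no; 2× C (H1, X4) → no; 3× C (H3, X4) → no; 1× C (H0, X3) → no; 1× O (H0, X1) → no; 1× S (H0, X2) → no; 1× Cl (H0, X1) → no.
No environment satisfies the query, so 0 matching atoms.

0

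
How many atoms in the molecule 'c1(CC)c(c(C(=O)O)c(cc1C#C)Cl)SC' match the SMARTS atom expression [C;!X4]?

3

The query [C;!X4] means: aliphatic carbon that does not have four total connections.
Check the 16 heavy atoms by environment: 6× c (aromatic, X3) → no; 1× S (X2) → no; 3× C (X4) → no; 2× C (X2) → match; 1× C (X3) → match; 1× O (X1) → no; 1× O (X2) → no; 1× Cl (X1) → no.
Summing the matching environments: 2 + 1 = 3 matching atoms.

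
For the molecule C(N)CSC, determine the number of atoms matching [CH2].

2

The query [CH2] means: aliphatic carbon with exactly two hydrogens.
Check the 5 heavy atoms by environment: 2× C (H2) → match; 1× S (H0) → no; 1× C (H3) → no; 1× N (H2) → no.
That gives 2 matching atoms.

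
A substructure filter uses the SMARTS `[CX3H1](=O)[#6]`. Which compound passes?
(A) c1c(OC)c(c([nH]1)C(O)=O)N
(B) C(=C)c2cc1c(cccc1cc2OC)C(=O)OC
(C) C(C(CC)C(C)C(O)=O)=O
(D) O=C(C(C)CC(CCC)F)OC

[CX3H1](=O)[#6] describes an sp2 carbon with one H, double-bonded to O and single-bonded to carbon (an aldehyde).
(A) has a carboxylic acid group (-C(=O)OH) but the carbonyl carbon has H0 and is bonded to O, not H1.
(B) has a methyl-ester group (-C(=O)OCH3) but the carbonyl carbon has H0, not H1.
(C) contains an aldehyde (-CHO), which satisfies every atom and bond constraint.
(D) has a methyl-ester group (-C(=O)OCH3) but the carbonyl carbon has H0, not H1.
So the answer is (C).

C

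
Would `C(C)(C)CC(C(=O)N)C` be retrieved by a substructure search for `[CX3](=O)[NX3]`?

Yes

The pattern [CX3](=O)[NX3] describes a carbonyl carbon bonded to a trivalent nitrogen — an amide.
The molecule carries a primary amide (-C(=O)NH2), whose atoms satisfy every constraint of the query, so the pattern matches.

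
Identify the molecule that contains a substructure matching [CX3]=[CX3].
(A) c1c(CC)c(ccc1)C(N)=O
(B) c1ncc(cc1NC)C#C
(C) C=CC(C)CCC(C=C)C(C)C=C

C

[CX3]=[CX3] describes a non-aromatic C=C double bond between two sp2 carbons (an alkene).
(A) has an ethyl group (-CH2CH3) but its C-C bond is a single bond between CX4 carbons, not CX3=CX3.
(B) has an ethynyl group (-C#CH) but the C-C bond is a triple bond, not a double bond.
(C) contains a vinyl group (-CH=CH2), which satisfies every atom and bond constraint.
So the answer is (C).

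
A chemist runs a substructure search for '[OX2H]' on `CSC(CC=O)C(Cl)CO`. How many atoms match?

1

The query [OX2H] means: aliphatic oxygen with two connections, one of which is H — an -OH oxygen.
Check the 10 heavy atoms by environment: 2× C (H2, X4) → no; 2× C (H1, X4) → no; 1× C (H1, X3) → no; 1× O (H0, X1) → no; 1× S (H0, X2) → no; 1× C (H3, X4) → no; 1× Cl (H0, X1) → no; 1× O (H1, X2) → match.
That gives 1 matching atom.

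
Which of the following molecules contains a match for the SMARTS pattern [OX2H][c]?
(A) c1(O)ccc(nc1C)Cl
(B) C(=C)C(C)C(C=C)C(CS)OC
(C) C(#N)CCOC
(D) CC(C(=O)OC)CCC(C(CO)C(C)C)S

[OX2H][c] describes a hydroxyl oxygen attached to an aromatic carbon (a phenol).
(A) contains a hydroxyl group (-OH), which satisfies every atom and bond constraint.
(B) has a methoxy ether (-OCH3) but the oxygen has H0, not H1.
(C) has a methoxy ether (-OCH3) but the oxygen has H0, not H1.
(D) has a hydroxyl group (-OH) but the -OH is on an aliphatic carbon, not an aromatic c.
So the answer is (A).

A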